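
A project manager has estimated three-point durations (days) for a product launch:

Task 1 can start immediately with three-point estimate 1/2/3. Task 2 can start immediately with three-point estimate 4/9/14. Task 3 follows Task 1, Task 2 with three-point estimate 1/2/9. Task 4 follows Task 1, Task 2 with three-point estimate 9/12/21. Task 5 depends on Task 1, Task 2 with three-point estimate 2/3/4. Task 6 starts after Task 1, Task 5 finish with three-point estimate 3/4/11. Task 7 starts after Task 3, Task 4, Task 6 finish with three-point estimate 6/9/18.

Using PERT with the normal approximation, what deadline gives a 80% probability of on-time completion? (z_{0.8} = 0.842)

te_Task 1 = (1 + 4·2 + 3)/6 = 12/6 = 2; σ²_Task 1 = ((3−1)/6)² = 0.111
te_Task 2 = (4 + 4·9 + 14)/6 = 54/6 = 9; σ²_Task 2 = ((14−4)/6)² = 2.778
te_Task 3 = (1 + 4·2 + 9)/6 = 18/6 = 3; σ²_Task 3 = ((9−1)/6)² = 1.778
te_Task 4 = (9 + 4·12 + 21)/6 = 78/6 = 13; σ²_Task 4 = ((21−9)/6)² = 4.000
te_Task 5 = (2 + 4·3 + 4)/6 = 18/6 = 3; σ²_Task 5 = ((4−2)/6)² = 0.111
te_Task 6 = (3 + 4·4 + 11)/6 = 30/6 = 5; σ²_Task 6 = ((11−3)/6)² = 1.778
te_Task 7 = (6 + 4·9 + 18)/6 = 60/6 = 10; σ²_Task 7 = ((18−6)/6)² = 4.000

Forward pass:
ES_Task 1 = 0; EF_Task 1 = 2
ES_Task 2 = 0; EF_Task 2 = 9
ES_Task 3 = max(EF_Task 1=2, EF_Task 2=9) = 9; EF_Task 3 = 9+3 = 12
ES_Task 4 = max(EF_Task 1=2, EF_Task 2=9) = 9; EF_Task 4 = 9+13 = 22
ES_Task 5 = max(EF_Task 1=2, EF_Task 2=9) = 9; EF_Task 5 = 9+3 = 12
ES_Task 6 = max(EF_Task 1=2, EF_Task 5=12) = 12; EF_Task 6 = 12+5 = 17
ES_Task 7 = max(EF_Task 3=12, EF_Task 4=22, EF_Task 6=17) = 22; EF_Task 7 = 22+10 = 32
Expected project duration μ = 32 days. Critical path: Task 2 → Task 4 → Task 7.

Variance along critical path = 2.778 + 4.000 + 4.000 = 10.778; σ = 3.283 days.
D = μ + z·σ = 32 + 0.842·3.283 = 34.8 days

34.8 days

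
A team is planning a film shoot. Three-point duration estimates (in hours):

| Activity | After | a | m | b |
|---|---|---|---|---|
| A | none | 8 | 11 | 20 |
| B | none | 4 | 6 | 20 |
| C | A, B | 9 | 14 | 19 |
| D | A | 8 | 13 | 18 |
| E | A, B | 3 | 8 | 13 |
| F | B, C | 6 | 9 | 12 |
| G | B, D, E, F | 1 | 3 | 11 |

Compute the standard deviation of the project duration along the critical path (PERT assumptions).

3.25 hours

te_A = (8 + 4·11 + 20)/6 = 72/6 = 12; σ²_A = ((20−8)/6)² = 4.000
te_B = (4 + 4·6 + 20)/6 = 48/6 = 8; σ²_B = ((20−4)/6)² = 7.111
te_C = (9 + 4·14 + 19)/6 = 84/6 = 14; σ²_C = ((19−9)/6)² = 2.778
te_D = (8 + 4·13 + 18)/6 = 78/6 = 13; σ²_D = ((18−8)/6)² = 2.778
te_E = (3 + 4·8 + 13)/6 = 48/6 = 8; σ²_E = ((13−3)/6)² = 2.778
te_F = (6 + 4·9 + 12)/6 = 54/6 = 9; σ²_F = ((12−6)/6)² = 1.000
te_G = (1 + 4·3 + 11)/6 = 24/6 = 4; σ²_G = ((11−1)/6)² = 2.778

Forward pass:
ES_A = 0; EF_A = 12
ES_B = 0; EF_B = 8
ES_C = max(EF_A=12, EF_B=8) = 12; EF_C = 12+14 = 26
ES_D = 12; EF_D = 12+13 = 25
ES_E = max(EF_A=12, EF_B=8) = 12; EF_E = 12+8 = 20
ES_F = max(EF_B=8, EF_C=26) = 26; EF_F = 26+9 = 35
ES_G = max(EF_B=8, EF_D=25, EF_E=20, EF_F=35) = 35; EF_G = 35+4 = 39
Expected project duration μ = 39 hours. Critical path: A → C → F → G.

Variance along critical path = 4.000 + 2.778 + 1.000 + 2.778 = 10.556
σ = √10.556 = 3.249 hours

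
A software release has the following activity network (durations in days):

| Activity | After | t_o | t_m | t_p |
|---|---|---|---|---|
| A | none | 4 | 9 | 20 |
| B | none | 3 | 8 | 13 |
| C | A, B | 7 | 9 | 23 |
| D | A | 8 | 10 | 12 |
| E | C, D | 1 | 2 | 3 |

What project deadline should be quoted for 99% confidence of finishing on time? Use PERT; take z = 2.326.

te_A = (4 + 4·9 + 20)/6 = 60/6 = 10; σ²_A = ((20−4)/6)² = 7.111
te_B = (3 + 4·8 + 13)/6 = 48/6 = 8; σ²_B = ((13−3)/6)² = 2.778
te_C = (7 + 4·9 + 23)/6 = 66/6 = 11; σ²_C = ((23−7)/6)² = 7.111
te_D = (8 + 4·10 + 12)/6 = 60/6 = 10; σ²_D = ((12−8)/6)² = 0.444
te_E = (1 + 4·2 + 3)/6 = 12/6 = 2; σ²_E = ((3−1)/6)² = 0.111

Forward pass:
ES_A = 0; EF_A = 10
ES_B = 0; EF_B = 8
ES_C = max(EF_A=10, EF_B=8) = 10; EF_C = 10+11 = 21
ES_D = 10; EF_D = 10+10 = 20
ES_E = max(EF_C=21, EF_D=20) = 21; EF_E = 21+2 = 23
Expected project duration μ = 23 days. Critical path: A → C → E.

Variance along critical path = 7.111 + 7.111 + 0.111 = 14.333; σ = 3.786 days.
D = μ + z·σ = 23 + 2.326·3.786 = 31.8 days

31.8 days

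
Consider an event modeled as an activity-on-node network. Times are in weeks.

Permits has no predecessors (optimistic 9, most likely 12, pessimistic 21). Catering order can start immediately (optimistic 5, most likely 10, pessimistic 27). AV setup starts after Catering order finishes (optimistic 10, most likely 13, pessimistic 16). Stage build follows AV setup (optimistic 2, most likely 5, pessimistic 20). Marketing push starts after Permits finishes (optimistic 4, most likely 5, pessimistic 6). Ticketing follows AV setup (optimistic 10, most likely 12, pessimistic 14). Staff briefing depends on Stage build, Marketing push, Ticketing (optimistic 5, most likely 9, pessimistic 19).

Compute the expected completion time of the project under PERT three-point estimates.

te_Permits = (9 + 4·12 + 21)/6 = 78/6 = 13
te_Catering order = (5 + 4·10 + 27)/6 = 72/6 = 12
te_AV setup = (10 + 4·13 + 16)/6 = 78/6 = 13
te_Stage build = (2 + 4·5 + 20)/6 = 42/6 = 7
te_Marketing push = (4 + 4·5 + 6)/6 = 30/6 = 5
te_Ticketing = (10 + 4·12 + 14)/6 = 72/6 = 12
te_Staff briefing = (5 + 4·9 + 19)/6 = 60/6 = 10

Forward pass:
ES_Permits = 0; EF_Permits = 13
ES_Catering order = 0; EF_Catering order = 12
ES_AV setup = 12; EF_AV setup = 12+13 = 25
ES_Stage build = 25; EF_Stage build = 25+7 = 32
ES_Marketing push = 13; EF_Marketing push = 13+5 = 18
ES_Ticketing = 25; EF_Ticketing = 25+12 = 37
ES_Staff briefing = max(EF_Stage build=32, EF_Marketing push=18, EF_Ticketing=37) = 37; EF_Staff briefing = 37+10 = 47
Expected project duration μ = 47 weeks. Critical path: Catering order → AV setup → Ticketing → Staff briefing.

47 weeks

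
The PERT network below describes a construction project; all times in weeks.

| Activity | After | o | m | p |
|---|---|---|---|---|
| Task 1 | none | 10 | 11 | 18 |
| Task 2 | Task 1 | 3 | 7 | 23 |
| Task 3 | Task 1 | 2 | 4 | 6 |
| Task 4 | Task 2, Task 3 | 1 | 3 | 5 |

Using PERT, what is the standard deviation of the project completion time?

te_Task 1 = (10 + 4·11 + 18)/6 = 72/6 = 12; σ²_Task 1 = ((18−10)/6)² = 1.778
te_Task 2 = (3 + 4·7 + 23)/6 = 54/6 = 9; σ²_Task 2 = ((23−3)/6)² = 11.111
te_Task 3 = (2 + 4·4 + 6)/6 = 24/6 = 4; σ²_Task 3 = ((6−2)/6)² = 0.444
te_Task 4 = (1 + 4·3 + 5)/6 = 18/6 = 3; σ²_Task 4 = ((5−1)/6)² = 0.444

Forward pass:
ES_Task 1 = 0; EF_Task 1 = 12
ES_Task 2 = 12; EF_Task 2 = 12+9 = 21
ES_Task 3 = 12; EF_Task 3 = 12+4 = 16
ES_Task 4 = max(EF_Task 2=21, EF_Task 3=16) = 21; EF_Task 4 = 21+3 = 24
Expected project duration μ = 24 weeks. Critical path: Task 1 → Task 2 → Task 4.

Variance along critical path = 1.778 + 11.111 + 0.444 = 13.333
σ = √13.333 = 3.651 weeks

3.65 weeks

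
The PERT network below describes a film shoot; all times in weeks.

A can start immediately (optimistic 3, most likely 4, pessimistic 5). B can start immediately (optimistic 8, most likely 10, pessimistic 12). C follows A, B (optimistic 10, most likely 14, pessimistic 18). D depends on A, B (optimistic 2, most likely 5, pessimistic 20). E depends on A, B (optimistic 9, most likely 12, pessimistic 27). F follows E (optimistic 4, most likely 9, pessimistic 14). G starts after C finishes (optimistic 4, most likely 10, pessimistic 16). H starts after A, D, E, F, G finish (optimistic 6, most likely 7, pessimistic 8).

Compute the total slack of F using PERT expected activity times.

te_A = (3 + 4·4 + 5)/6 = 24/6 = 4
te_B = (8 + 4·10 + 12)/6 = 60/6 = 10
te_C = (10 + 4·14 + 18)/6 = 84/6 = 14
te_D = (2 + 4·5 + 20)/6 = 42/6 = 7
te_E = (9 + 4·12 + 27)/6 = 84/6 = 14
te_F = (4 + 4·9 + 14)/6 = 54/6 = 9
te_G = (4 + 4·10 + 16)/6 = 60/6 = 10
te_H = (6 + 4·7 + 8)/6 = 42/6 = 7

Forward pass:
ES_A = 0; EF_A = 4
ES_B = 0; EF_B = 10
ES_C = max(EF_A=4, EF_B=10) = 10; EF_C = 10+14 = 24
ES_D = max(EF_A=4, EF_B=10) = 10; EF_D = 10+7 = 17
ES_E = max(EF_A=4, EF_B=10) = 10; EF_E = 10+14 = 24
ES_F = 24; EF_F = 24+9 = 33
ES_G = 24; EF_G = 24+10 = 34
ES_H = max(EF_A=4, EF_D=17, EF_E=24, EF_F=33, EF_G=34) = 34; EF_H = 34+7 = 41
Expected project duration μ = 41 weeks. Critical path: B → C → G → H.

Backward pass:
LF_H = 41; LS_H = 41−7 = 34
LF_G = LS_H = 34; LS_G = 34−10 = 24
LF_F = LS_H = 34; LS_F = 34−9 = 25
LF_E = min(LS_F=25, LS_H=34) = 25; LS_E = 25−14 = 11
LF_D = LS_H = 34; LS_D = 34−7 = 27
LF_C = LS_G = 24; LS_C = 24−14 = 10
LF_B = min(LS_C=10, LS_D=27, LS_E=11) = 10; LS_B = 10−10 = 0
LF_A = min(LS_C=10, LS_D=27, LS_E=11, LS_H=34) = 10; LS_A = 10−4 = 6
Slack_F = LS_F − ES_F = 25 − 24 = 1

1 weeks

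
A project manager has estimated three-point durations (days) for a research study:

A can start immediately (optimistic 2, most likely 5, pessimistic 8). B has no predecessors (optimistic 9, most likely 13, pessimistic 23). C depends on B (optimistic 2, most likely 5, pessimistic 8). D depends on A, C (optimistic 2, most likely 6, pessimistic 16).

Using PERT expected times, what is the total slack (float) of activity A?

te_A = (2 + 4·5 + 8)/6 = 30/6 = 5
te_B = (9 + 4·13 + 23)/6 = 84/6 = 14
te_C = (2 + 4·5 + 8)/6 = 30/6 = 5
te_D = (2 + 4·6 + 16)/6 = 42/6 = 7

Forward pass:
ES_A = 0; EF_A = 5
ES_B = 0; EF_B = 14
ES_C = 14; EF_C = 14+5 = 19
ES_D = max(EF_A=5, EF_C=19) = 19; EF_D = 19+7 = 26
Expected project duration μ = 26 days. Critical path: B → C → D.

Backward pass:
LF_D = 26; LS_D = 26−7 = 19
LF_C = LS_D = 19; LS_C = 19−5 = 14
LF_B = LS_C = 14; LS_B = 14−14 = 0
LF_A = LS_D = 19; LS_A = 19−5 = 14
Slack_A = LS_A − ES_A = 14 − 0 = 14

14 days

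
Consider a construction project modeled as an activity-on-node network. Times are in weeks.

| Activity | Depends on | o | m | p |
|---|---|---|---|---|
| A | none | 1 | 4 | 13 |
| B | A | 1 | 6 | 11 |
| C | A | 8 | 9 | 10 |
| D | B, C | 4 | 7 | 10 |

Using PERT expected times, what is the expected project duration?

te_A = (1 + 4·4 + 13)/6 = 30/6 = 5
te_B = (1 + 4·6 + 11)/6 = 36/6 = 6
te_C = (8 + 4·9 + 10)/6 = 54/6 = 9
te_D = (4 + 4·7 + 10)/6 = 42/6 = 7

Forward pass:
ES_A = 0; EF_A = 5
ES_B = 5; EF_B = 5+6 = 11
ES_C = 5; EF_C = 5+9 = 14
ES_D = max(EF_B=11, EF_C=14) = 14; EF_D = 14+7 = 21
Expected project duration μ = 21 weeks. Critical path: A → C → D.

21 weeks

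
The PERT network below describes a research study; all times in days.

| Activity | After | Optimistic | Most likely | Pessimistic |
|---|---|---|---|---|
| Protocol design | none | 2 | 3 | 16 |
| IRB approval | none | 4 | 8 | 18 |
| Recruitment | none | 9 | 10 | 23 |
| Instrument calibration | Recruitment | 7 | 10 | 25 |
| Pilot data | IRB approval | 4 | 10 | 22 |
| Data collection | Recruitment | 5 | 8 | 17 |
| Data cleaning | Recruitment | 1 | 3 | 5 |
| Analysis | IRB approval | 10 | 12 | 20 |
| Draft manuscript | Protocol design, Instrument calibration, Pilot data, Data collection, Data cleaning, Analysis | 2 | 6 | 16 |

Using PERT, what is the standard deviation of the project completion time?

te_Protocol design = (2 + 4·3 + 16)/6 = 30/6 = 5; σ²_Protocol design = ((16−2)/6)² = 5.444
te_IRB approval = (4 + 4·8 + 18)/6 = 54/6 = 9; σ²_IRB approval = ((18−4)/6)² = 5.444
te_Recruitment = (9 + 4·10 + 23)/6 = 72/6 = 12; σ²_Recruitment = ((23−9)/6)² = 5.444
te_Instrument calibration = (7 + 4·10 + 25)/6 = 72/6 = 12; σ²_Instrument calibration = ((25−7)/6)² = 9.000
te_Pilot data = (4 + 4·10 + 22)/6 = 66/6 = 11; σ²_Pilot data = ((22−4)/6)² = 9.000
te_Data collection = (5 + 4·8 + 17)/6 = 54/6 = 9; σ²_Data collection = ((17−5)/6)² = 4.000
te_Data cleaning = (1 + 4·3 + 5)/6 = 18/6 = 3; σ²_Data cleaning = ((5−1)/6)² = 0.444
te_Analysis = (10 + 4·12 + 20)/6 = 78/6 = 13; σ²_Analysis = ((20−10)/6)² = 2.778
te_Draft manuscript = (2 + 4·6 + 16)/6 = 42/6 = 7; σ²_Draft manuscript = ((16−2)/6)² = 5.444

Forward pass:
ES_Protocol design = 0; EF_Protocol design = 5
ES_IRB approval = 0; EF_IRB approval = 9
ES_Recruitment = 0; EF_Recruitment = 12
ES_Instrument calibration = 12; EF_Instrument calibration = 12+12 = 24
ES_Pilot data = 9; EF_Pilot data = 9+11 = 20
ES_Data collection = 12; EF_Data collection = 12+9 = 21
ES_Data cleaning = 12; EF_Data cleaning = 12+3 = 15
ES_Analysis = 9; EF_Analysis = 9+13 = 22
ES_Draft manuscript = max(EF_Protocol design=5, EF_Instrument calibration=24, EF_Pilot data=20, EF_Data collection=21, EF_Data cleaning=15, EF_Analysis=22) = 24; EF_Draft manuscript = 24+7 = 31
Expected project duration μ = 31 days. Critical path: Recruitment → Instrument calibration → Draft manuscript.

Variance along critical path = 5.444 + 9.000 + 5.444 = 19.889
σ = √19.889 = 4.460 days

4.46 days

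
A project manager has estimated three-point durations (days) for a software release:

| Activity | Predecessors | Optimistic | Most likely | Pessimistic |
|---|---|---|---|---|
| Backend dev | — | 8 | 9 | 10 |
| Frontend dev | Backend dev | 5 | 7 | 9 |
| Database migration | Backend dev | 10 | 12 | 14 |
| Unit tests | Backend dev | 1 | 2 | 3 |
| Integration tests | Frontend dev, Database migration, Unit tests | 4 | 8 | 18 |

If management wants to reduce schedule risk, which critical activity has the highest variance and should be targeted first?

te_Backend dev = (8 + 4·9 + 10)/6 = 54/6 = 9; σ²_Backend dev = ((10−8)/6)² = 0.111
te_Frontend dev = (5 + 4·7 + 9)/6 = 42/6 = 7; σ²_Frontend dev = ((9−5)/6)² = 0.444
te_Database migration = (10 + 4·12 + 14)/6 = 72/6 = 12; σ²_Database migration = ((14−10)/6)² = 0.444
te_Unit tests = (1 + 4·2 + 3)/6 = 12/6 = 2; σ²_Unit tests = ((3−1)/6)² = 0.111
te_Integration tests = (4 + 4·8 + 18)/6 = 54/6 = 9; σ²_Integration tests = ((18−4)/6)² = 5.444

Forward pass:
ES_Backend dev = 0; EF_Backend dev = 9
ES_Frontend dev = 9; EF_Frontend dev = 9+7 = 16
ES_Database migration = 9; EF_Database migration = 9+12 = 21
ES_Unit tests = 9; EF_Unit tests = 9+2 = 11
ES_Integration tests = max(EF_Frontend dev=16, EF_Database migration=21, EF_Unit tests=11) = 21; EF_Integration tests = 21+9 = 30
Expected project duration μ = 30 days. Critical path: Backend dev → Database migration → Integration tests.

Variances on critical path: σ²_Backend dev=0.111, σ²_Database migration=0.444, σ²_Integration tests=5.444.
Largest is σ²_Integration tests = 5.444.

Integration tests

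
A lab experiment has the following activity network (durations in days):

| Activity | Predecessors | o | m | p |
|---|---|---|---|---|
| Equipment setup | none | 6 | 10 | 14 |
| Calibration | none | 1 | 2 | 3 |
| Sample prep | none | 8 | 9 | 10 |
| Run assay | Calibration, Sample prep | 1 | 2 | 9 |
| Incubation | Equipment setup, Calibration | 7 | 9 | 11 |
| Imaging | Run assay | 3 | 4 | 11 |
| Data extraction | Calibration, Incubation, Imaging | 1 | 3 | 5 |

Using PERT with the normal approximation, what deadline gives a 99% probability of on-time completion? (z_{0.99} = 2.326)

te_Equipment setup = (6 + 4·10 + 14)/6 = 60/6 = 10; σ²_Equipment setup = ((14−6)/6)² = 1.778
te_Calibration = (1 + 4·2 + 3)/6 = 12/6 = 2; σ²_Calibration = ((3−1)/6)² = 0.111
te_Sample prep = (8 + 4·9 + 10)/6 = 54/6 = 9; σ²_Sample prep = ((10−8)/6)² = 0.111
te_Run assay = (1 + 4·2 + 9)/6 = 18/6 = 3; σ²_Run assay = ((9−1)/6)² = 1.778
te_Incubation = (7 + 4·9 + 11)/6 = 54/6 = 9; σ²_Incubation = ((11−7)/6)² = 0.444
te_Imaging = (3 + 4·4 + 11)/6 = 30/6 = 5; σ²_Imaging = ((11−3)/6)² = 1.778
te_Data extraction = (1 + 4·3 + 5)/6 = 18/6 = 3; σ²_Data extraction = ((5−1)/6)² = 0.444

Forward pass:
ES_Equipment setup = 0; EF_Equipment setup = 10
ES_Calibration = 0; EF_Calibration = 2
ES_Sample prep = 0; EF_Sample prep = 9
ES_Run assay = max(EF_Calibration=2, EF_Sample prep=9) = 9; EF_Run assay = 9+3 = 12
ES_Incubation = max(EF_Equipment setup=10, EF_Calibration=2) = 10; EF_Incubation = 10+9 = 19
ES_Imaging = 12; EF_Imaging = 12+5 = 17
ES_Data extraction = max(EF_Calibration=2, EF_Incubation=19, EF_Imaging=17) = 19; EF_Data extraction = 19+3 = 22
Expected project duration μ = 22 days. Critical path: Equipment setup → Incubation → Data extraction.

Variance along critical path = 1.778 + 0.444 + 0.444 = 2.667; σ = 1.633 days.
D = μ + z·σ = 22 + 2.326·1.633 = 25.8 days

25.8 days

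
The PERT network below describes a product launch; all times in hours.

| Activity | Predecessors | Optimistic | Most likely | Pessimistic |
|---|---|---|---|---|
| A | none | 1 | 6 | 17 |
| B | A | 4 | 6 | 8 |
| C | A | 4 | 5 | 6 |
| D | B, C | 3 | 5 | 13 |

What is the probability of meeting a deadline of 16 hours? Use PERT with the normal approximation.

0.175

te_A = (1 + 4·6 + 17)/6 = 42/6 = 7; σ²_A = ((17−1)/6)² = 7.111
te_B = (4 + 4·6 + 8)/6 = 36/6 = 6; σ²_B = ((8−4)/6)² = 0.444
te_C = (4 + 4·5 + 6)/6 = 30/6 = 5; σ²_C = ((6−4)/6)² = 0.111
te_D = (3 + 4·5 + 13)/6 = 36/6 = 6; σ²_D = ((13−3)/6)² = 2.778

Forward pass:
ES_A = 0; EF_A = 7
ES_B = 7; EF_B = 7+6 = 13
ES_C = 7; EF_C = 7+5 = 12
ES_D = max(EF_B=13, EF_C=12) = 13; EF_D = 13+6 = 19
Expected project duration μ = 19 hours. Critical path: A → B → D.

Variance along critical path = 7.111 + 0.444 + 2.778 = 10.333; σ = √10.333 = 3.215 hours.
Z = (16 − 19) / 3.215 = -0.933
P(T ≤ 16) = Φ(-0.933) ≈ 0.175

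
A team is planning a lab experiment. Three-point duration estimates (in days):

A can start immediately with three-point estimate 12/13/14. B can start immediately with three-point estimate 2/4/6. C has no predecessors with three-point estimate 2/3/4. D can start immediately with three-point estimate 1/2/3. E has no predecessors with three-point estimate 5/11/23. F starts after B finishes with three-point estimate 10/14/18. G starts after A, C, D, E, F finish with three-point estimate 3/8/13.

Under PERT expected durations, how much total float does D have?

te_A = (12 + 4·13 + 14)/6 = 78/6 = 13
te_B = (2 + 4·4 + 6)/6 = 24/6 = 4
te_C = (2 + 4·3 + 4)/6 = 18/6 = 3
te_D = (1 + 4·2 + 3)/6 = 12/6 = 2
te_E = (5 + 4·11 + 23)/6 = 72/6 = 12
te_F = (10 + 4·14 + 18)/6 = 84/6 = 14
te_G = (3 + 4·8 + 13)/6 = 48/6 = 8

Forward pass:
ES_A = 0; EF_A = 13
ES_B = 0; EF_B = 4
ES_C = 0; EF_C = 3
ES_D = 0; EF_D = 2
ES_E = 0; EF_E = 12
ES_F = 4; EF_F = 4+14 = 18
ES_G = max(EF_A=13, EF_C=3, EF_D=2, EF_E=12, EF_F=18) = 18; EF_G = 18+8 = 26
Expected project duration μ = 26 days. Critical path: B → F → G.

Backward pass:
LF_G = 26; LS_G = 26−8 = 18
LF_F = LS_G = 18; LS_F = 18−14 = 4
LF_E = LS_G = 18; LS_E = 18−12 = 6
LF_D = LS_G = 18; LS_D = 18−2 = 16
LF_C = LS_G = 18; LS_C = 18−3 = 15
LF_B = LS_F = 4; LS_B = 4−4 = 0
LF_A = LS_G = 18; LS_A = 18−13 = 5
Slack_D = LS_D − ES_D = 16 − 0 = 16

16 days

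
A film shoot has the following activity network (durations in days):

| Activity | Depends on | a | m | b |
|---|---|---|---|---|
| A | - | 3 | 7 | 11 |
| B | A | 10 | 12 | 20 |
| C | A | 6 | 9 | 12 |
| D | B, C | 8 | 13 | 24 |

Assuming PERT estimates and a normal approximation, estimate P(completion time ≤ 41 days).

te_A = (3 + 4·7 + 11)/6 = 42/6 = 7; σ²_A = ((11−3)/6)² = 1.778
te_B = (10 + 4·12 + 20)/6 = 78/6 = 13; σ²_B = ((20−10)/6)² = 2.778
te_C = (6 + 4·9 + 12)/6 = 54/6 = 9; σ²_C = ((12−6)/6)² = 1.000
te_D = (8 + 4·13 + 24)/6 = 84/6 = 14; σ²_D = ((24−8)/6)² = 7.111

Forward pass:
ES_A = 0; EF_A = 7
ES_B = 7; EF_B = 7+13 = 20
ES_C = 7; EF_C = 7+9 = 16
ES_D = max(EF_B=20, EF_C=16) = 20; EF_D = 20+14 = 34
Expected project duration μ = 34 days. Critical path: A → B → D.

Variance along critical path = 1.778 + 2.778 + 7.111 = 11.667; σ = √11.667 = 3.416 days.
Z = (41 − 34) / 3.416 = 2.049
P(T ≤ 41) = Φ(2.049) ≈ 0.980

0.980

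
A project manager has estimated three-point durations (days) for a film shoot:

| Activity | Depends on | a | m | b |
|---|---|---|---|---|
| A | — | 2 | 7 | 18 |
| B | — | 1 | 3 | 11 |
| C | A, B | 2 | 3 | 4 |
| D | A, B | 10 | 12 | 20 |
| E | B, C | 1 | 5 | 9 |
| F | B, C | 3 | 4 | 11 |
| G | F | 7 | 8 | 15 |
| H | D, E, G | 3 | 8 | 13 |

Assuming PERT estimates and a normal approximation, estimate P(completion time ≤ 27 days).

te_A = (2 + 4·7 + 18)/6 = 48/6 = 8; σ²_A = ((18−2)/6)² = 7.111
te_B = (1 + 4·3 + 11)/6 = 24/6 = 4; σ²_B = ((11−1)/6)² = 2.778
te_C = (2 + 4·3 + 4)/6 = 18/6 = 3; σ²_C = ((4−2)/6)² = 0.111
te_D = (10 + 4·12 + 20)/6 = 78/6 = 13; σ²_D = ((20−10)/6)² = 2.778
te_E = (1 + 4·5 + 9)/6 = 30/6 = 5; σ²_E = ((9−1)/6)² = 1.778
te_F = (3 + 4·4 + 11)/6 = 30/6 = 5; σ²_F = ((11−3)/6)² = 1.778
te_G = (7 + 4·8 + 15)/6 = 54/6 = 9; σ²_G = ((15−7)/6)² = 1.778
te_H = (3 + 4·8 + 13)/6 = 48/6 = 8; σ²_H = ((13−3)/6)² = 2.778

Forward pass:
ES_A = 0; EF_A = 8
ES_B = 0; EF_B = 4
ES_C = max(EF_A=8, EF_B=4) = 8; EF_C = 8+3 = 11
ES_D = max(EF_A=8, EF_B=4) = 8; EF_D = 8+13 = 21
ES_E = max(EF_B=4, EF_C=11) = 11; EF_E = 11+5 = 16
ES_F = max(EF_B=4, EF_C=11) = 11; EF_F = 11+5 = 16
ES_G = 16; EF_G = 16+9 = 25
ES_H = max(EF_D=21, EF_E=16, EF_G=25) = 25; EF_H = 25+8 = 33
Expected project duration μ = 33 days. Critical path: A → C → F → G → H.

Variance along critical path = 7.111 + 0.111 + 1.778 + 1.778 + 2.778 = 13.556; σ = √13.556 = 3.682 days.
Z = (27 − 33) / 3.682 = -1.630
P(T ≤ 27) = Φ(-1.630) ≈ 0.052

0.052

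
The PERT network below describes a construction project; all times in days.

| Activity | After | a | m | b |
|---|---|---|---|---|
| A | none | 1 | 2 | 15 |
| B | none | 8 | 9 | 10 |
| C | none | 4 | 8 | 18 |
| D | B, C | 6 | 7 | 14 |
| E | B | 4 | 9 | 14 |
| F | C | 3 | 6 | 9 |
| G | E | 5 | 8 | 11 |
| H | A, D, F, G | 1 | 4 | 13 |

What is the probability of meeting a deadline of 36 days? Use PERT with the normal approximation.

0.962

te_A = (1 + 4·2 + 15)/6 = 24/6 = 4; σ²_A = ((15−1)/6)² = 5.444
te_B = (8 + 4·9 + 10)/6 = 54/6 = 9; σ²_B = ((10−8)/6)² = 0.111
te_C = (4 + 4·8 + 18)/6 = 54/6 = 9; σ²_C = ((18−4)/6)² = 5.444
te_D = (6 + 4·7 + 14)/6 = 48/6 = 8; σ²_D = ((14−6)/6)² = 1.778
te_E = (4 + 4·9 + 14)/6 = 54/6 = 9; σ²_E = ((14−4)/6)² = 2.778
te_F = (3 + 4·6 + 9)/6 = 36/6 = 6; σ²_F = ((9−3)/6)² = 1.000
te_G = (5 + 4·8 + 11)/6 = 48/6 = 8; σ²_G = ((11−5)/6)² = 1.000
te_H = (1 + 4·4 + 13)/6 = 30/6 = 5; σ²_H = ((13−1)/6)² = 4.000

Forward pass:
ES_A = 0; EF_A = 4
ES_B = 0; EF_B = 9
ES_C = 0; EF_C = 9
ES_D = max(EF_B=9, EF_C=9) = 9; EF_D = 9+8 = 17
ES_E = 9; EF_E = 9+9 = 18
ES_F = 9; EF_F = 9+6 = 15
ES_G = 18; EF_G = 18+8 = 26
ES_H = max(EF_A=4, EF_D=17, EF_F=15, EF_G=26) = 26; EF_H = 26+5 = 31
Expected project duration μ = 31 days. Critical path: B → E → G → H.

Variance along critical path = 0.111 + 2.778 + 1.000 + 4.000 = 7.889; σ = √7.889 = 2.809 days.
Z = (36 − 31) / 2.809 = 1.780
P(T ≤ 36) = Φ(1.780) ≈ 0.962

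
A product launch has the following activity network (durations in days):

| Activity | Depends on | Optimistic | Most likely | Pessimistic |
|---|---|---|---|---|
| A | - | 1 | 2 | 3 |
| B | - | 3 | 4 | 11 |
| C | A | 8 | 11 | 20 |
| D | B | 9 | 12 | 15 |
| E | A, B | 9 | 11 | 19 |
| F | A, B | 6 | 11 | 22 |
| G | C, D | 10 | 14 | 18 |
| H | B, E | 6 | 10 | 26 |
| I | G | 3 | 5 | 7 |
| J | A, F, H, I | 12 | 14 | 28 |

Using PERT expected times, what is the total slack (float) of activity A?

3 days

te_A = (1 + 4·2 + 3)/6 = 12/6 = 2
te_B = (3 + 4·4 + 11)/6 = 30/6 = 5
te_C = (8 + 4·11 + 20)/6 = 72/6 = 12
te_D = (9 + 4·12 + 15)/6 = 72/6 = 12
te_E = (9 + 4·11 + 19)/6 = 72/6 = 12
te_F = (6 + 4·11 + 22)/6 = 72/6 = 12
te_G = (10 + 4·14 + 18)/6 = 84/6 = 14
te_H = (6 + 4·10 + 26)/6 = 72/6 = 12
te_I = (3 + 4·5 + 7)/6 = 30/6 = 5
te_J = (12 + 4·14 + 28)/6 = 96/6 = 16

Forward pass:
ES_A = 0; EF_A = 2
ES_B = 0; EF_B = 5
ES_C = 2; EF_C = 2+12 = 14
ES_D = 5; EF_D = 5+12 = 17
ES_E = max(EF_A=2, EF_B=5) = 5; EF_E = 5+12 = 17
ES_F = max(EF_A=2, EF_B=5) = 5; EF_F = 5+12 = 17
ES_G = max(EF_C=14, EF_D=17) = 17; EF_G = 17+14 = 31
ES_H = max(EF_B=5, EF_E=17) = 17; EF_H = 17+12 = 29
ES_I = 31; EF_I = 31+5 = 36
ES_J = max(EF_A=2, EF_F=17, EF_H=29, EF_I=36) = 36; EF_J = 36+16 = 52
Expected project duration μ = 52 days. Critical path: B → D → G → I → J.

Backward pass:
LF_J = 52; LS_J = 52−16 = 36
LF_I = LS_J = 36; LS_I = 36−5 = 31
LF_H = LS_J = 36; LS_H = 36−12 = 24
LF_G = LS_I = 31; LS_G = 31−14 = 17
LF_F = LS_J = 36; LS_F = 36−12 = 24
LF_E = LS_H = 24; LS_E = 24−12 = 12
LF_D = LS_G = 17; LS_D = 17−12 = 5
LF_C = LS_G = 17; LS_C = 17−12 = 5
LF_B = min(LS_D=5, LS_E=12, LS_F=24, LS_H=24) = 5; LS_B = 5−5 = 0
LF_A = min(LS_C=5, LS_E=12, LS_F=24, LS_J=36) = 5; LS_A = 5−2 = 3
Slack_A = LS_A − ES_A = 3 − 0 = 3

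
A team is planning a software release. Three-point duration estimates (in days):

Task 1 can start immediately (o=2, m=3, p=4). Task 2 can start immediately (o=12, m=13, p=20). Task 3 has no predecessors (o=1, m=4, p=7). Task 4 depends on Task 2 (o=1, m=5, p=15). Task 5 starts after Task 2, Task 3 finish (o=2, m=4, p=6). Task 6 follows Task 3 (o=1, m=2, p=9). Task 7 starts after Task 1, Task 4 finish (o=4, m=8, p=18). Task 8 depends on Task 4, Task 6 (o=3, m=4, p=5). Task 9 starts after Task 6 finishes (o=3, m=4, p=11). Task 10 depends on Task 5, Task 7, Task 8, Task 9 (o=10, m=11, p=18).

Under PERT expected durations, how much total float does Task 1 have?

17 days

te_Task 1 = (2 + 4·3 + 4)/6 = 18/6 = 3
te_Task 2 = (12 + 4·13 + 20)/6 = 84/6 = 14
te_Task 3 = (1 + 4·4 + 7)/6 = 24/6 = 4
te_Task 4 = (1 + 4·5 + 15)/6 = 36/6 = 6
te_Task 5 = (2 + 4·4 + 6)/6 = 24/6 = 4
te_Task 6 = (1 + 4·2 + 9)/6 = 18/6 = 3
te_Task 7 = (4 + 4·8 + 18)/6 = 54/6 = 9
te_Task 8 = (3 + 4·4 + 5)/6 = 24/6 = 4
te_Task 9 = (3 + 4·4 + 11)/6 = 30/6 = 5
te_Task 10 = (10 + 4·11 + 18)/6 = 72/6 = 12

Forward pass:
ES_Task 1 = 0; EF_Task 1 = 3
ES_Task 2 = 0; EF_Task 2 = 14
ES_Task 3 = 0; EF_Task 3 = 4
ES_Task 4 = 14; EF_Task 4 = 14+6 = 20
ES_Task 5 = max(EF_Task 2=14, EF_Task 3=4) = 14; EF_Task 5 = 14+4 = 18
ES_Task 6 = 4; EF_Task 6 = 4+3 = 7
ES_Task 7 = max(EF_Task 1=3, EF_Task 4=20) = 20; EF_Task 7 = 20+9 = 29
ES_Task 8 = max(EF_Task 4=20, EF_Task 6=7) = 20; EF_Task 8 = 20+4 = 24
ES_Task 9 = 7; EF_Task 9 = 7+5 = 12
ES_Task 10 = max(EF_Task 5=18, EF_Task 7=29, EF_Task 8=24, EF_Task 9=12) = 29; EF_Task 10 = 29+12 = 41
Expected project duration μ = 41 days. Critical path: Task 2 → Task 4 → Task 7 → Task 10.

Backward pass:
LF_Task 10 = 41; LS_Task 10 = 41−12 = 29
LF_Task 9 = LS_Task 10 = 29; LS_Task 9 = 29−5 = 24
LF_Task 8 = LS_Task 10 = 29; LS_Task 8 = 29−4 = 25
LF_Task 7 = LS_Task 10 = 29; LS_Task 7 = 29−9 = 20
LF_Task 6 = min(LS_Task 8=25, LS_Task 9=24) = 24; LS_Task 6 = 24−3 = 21
LF_Task 5 = LS_Task 10 = 29; LS_Task 5 = 29−4 = 25
LF_Task 4 = min(LS_Task 7=20, LS_Task 8=25) = 20; LS_Task 4 = 20−6 = 14
LF_Task 3 = min(LS_Task 5=25, LS_Task 6=21) = 21; LS_Task 3 = 21−4 = 17
LF_Task 2 = min(LS_Task 4=14, LS_Task 5=25) = 14; LS_Task 2 = 14−14 = 0
LF_Task 1 = LS_Task 7 = 20; LS_Task 1 = 20−3 = 17
Slack_Task 1 = LS_Task 1 − ES_Task 1 = 17 − 0 = 17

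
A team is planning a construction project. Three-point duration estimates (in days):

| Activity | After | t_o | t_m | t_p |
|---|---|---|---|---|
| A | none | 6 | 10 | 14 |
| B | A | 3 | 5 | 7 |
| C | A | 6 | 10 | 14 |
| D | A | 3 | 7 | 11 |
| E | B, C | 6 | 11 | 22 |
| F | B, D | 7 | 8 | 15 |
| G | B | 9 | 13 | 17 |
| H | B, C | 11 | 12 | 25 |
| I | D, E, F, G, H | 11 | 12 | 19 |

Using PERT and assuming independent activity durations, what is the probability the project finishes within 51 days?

te_A = (6 + 4·10 + 14)/6 = 60/6 = 10; σ²_A = ((14−6)/6)² = 1.778
te_B = (3 + 4·5 + 7)/6 = 30/6 = 5; σ²_B = ((7−3)/6)² = 0.444
te_C = (6 + 4·10 + 14)/6 = 60/6 = 10; σ²_C = ((14−6)/6)² = 1.778
te_D = (3 + 4·7 + 11)/6 = 42/6 = 7; σ²_D = ((11−3)/6)² = 1.778
te_E = (6 + 4·11 + 22)/6 = 72/6 = 12; σ²_E = ((22−6)/6)² = 7.111
te_F = (7 + 4·8 + 15)/6 = 54/6 = 9; σ²_F = ((15−7)/6)² = 1.778
te_G = (9 + 4·13 + 17)/6 = 78/6 = 13; σ²_G = ((17−9)/6)² = 1.778
te_H = (11 + 4·12 + 25)/6 = 84/6 = 14; σ²_H = ((25−11)/6)² = 5.444
te_I = (11 + 4·12 + 19)/6 = 78/6 = 13; σ²_I = ((19−11)/6)² = 1.778

Forward pass:
ES_A = 0; EF_A = 10
ES_B = 10; EF_B = 10+5 = 15
ES_C = 10; EF_C = 10+10 = 20
ES_D = 10; EF_D = 10+7 = 17
ES_E = max(EF_B=15, EF_C=20) = 20; EF_E = 20+12 = 32
ES_F = max(EF_B=15, EF_D=17) = 17; EF_F = 17+9 = 26
ES_G = 15; EF_G = 15+13 = 28
ES_H = max(EF_B=15, EF_C=20) = 20; EF_H = 20+14 = 34
ES_I = max(EF_D=17, EF_E=32, EF_F=26, EF_G=28, EF_H=34) = 34; EF_I = 34+13 = 47
Expected project duration μ = 47 days. Critical path: A → C → H → I.

Variance along critical path = 1.778 + 1.778 + 5.444 + 1.778 = 10.778; σ = √10.778 = 3.283 days.
Z = (51 − 47) / 3.283 = 1.218
P(T ≤ 51) = Φ(1.218) ≈ 0.888

0.888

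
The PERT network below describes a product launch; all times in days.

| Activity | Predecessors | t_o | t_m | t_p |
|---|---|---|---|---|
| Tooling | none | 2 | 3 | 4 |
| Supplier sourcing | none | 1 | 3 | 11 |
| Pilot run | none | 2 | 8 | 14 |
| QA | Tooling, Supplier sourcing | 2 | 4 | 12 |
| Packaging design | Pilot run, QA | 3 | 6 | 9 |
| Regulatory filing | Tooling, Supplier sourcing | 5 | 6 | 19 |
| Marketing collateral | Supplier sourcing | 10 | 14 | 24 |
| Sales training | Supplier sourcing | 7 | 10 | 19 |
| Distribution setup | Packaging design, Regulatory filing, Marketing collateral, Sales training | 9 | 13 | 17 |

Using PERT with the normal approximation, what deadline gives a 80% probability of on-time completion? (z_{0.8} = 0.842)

34.7 days

te_Tooling = (2 + 4·3 + 4)/6 = 18/6 = 3; σ²_Tooling = ((4−2)/6)² = 0.111
te_Supplier sourcing = (1 + 4·3 + 11)/6 = 24/6 = 4; σ²_Supplier sourcing = ((11−1)/6)² = 2.778
te_Pilot run = (2 + 4·8 + 14)/6 = 48/6 = 8; σ²_Pilot run = ((14−2)/6)² = 4.000
te_QA = (2 + 4·4 + 12)/6 = 30/6 = 5; σ²_QA = ((12−2)/6)² = 2.778
te_Packaging design = (3 + 4·6 + 9)/6 = 36/6 = 6; σ²_Packaging design = ((9−3)/6)² = 1.000
te_Regulatory filing = (5 + 4·6 + 19)/6 = 48/6 = 8; σ²_Regulatory filing = ((19−5)/6)² = 5.444
te_Marketing collateral = (10 + 4·14 + 24)/6 = 90/6 = 15; σ²_Marketing collateral = ((24−10)/6)² = 5.444
te_Sales training = (7 + 4·10 + 19)/6 = 66/6 = 11; σ²_Sales training = ((19−7)/6)² = 4.000
te_Distribution setup = (9 + 4·13 + 17)/6 = 78/6 = 13; σ²_Distribution setup = ((17−9)/6)² = 1.778

Forward pass:
ES_Tooling = 0; EF_Tooling = 3
ES_Supplier sourcing = 0; EF_Supplier sourcing = 4
ES_Pilot run = 0; EF_Pilot run = 8
ES_QA = max(EF_Tooling=3, EF_Supplier sourcing=4) = 4; EF_QA = 4+5 = 9
ES_Packaging design = max(EF_Pilot run=8, EF_QA=9) = 9; EF_Packaging design = 9+6 = 15
ES_Regulatory filing = max(EF_Tooling=3, EF_Supplier sourcing=4) = 4; EF_Regulatory filing = 4+8 = 12
ES_Marketing collateral = 4; EF_Marketing collateral = 4+15 = 19
ES_Sales training = 4; EF_Sales training = 4+11 = 15
ES_Distribution setup = max(EF_Packaging design=15, EF_Regulatory filing=12, EF_Marketing collateral=19, EF_Sales training=15) = 19; EF_Distribution setup = 19+13 = 32
Expected project duration μ = 32 days. Critical path: Supplier sourcing → Marketing collateral → Distribution setup.

Variance along critical path = 2.778 + 5.444 + 1.778 = 10.000; σ = 3.162 days.
D = μ + z·σ = 32 + 0.842·3.162 = 34.7 days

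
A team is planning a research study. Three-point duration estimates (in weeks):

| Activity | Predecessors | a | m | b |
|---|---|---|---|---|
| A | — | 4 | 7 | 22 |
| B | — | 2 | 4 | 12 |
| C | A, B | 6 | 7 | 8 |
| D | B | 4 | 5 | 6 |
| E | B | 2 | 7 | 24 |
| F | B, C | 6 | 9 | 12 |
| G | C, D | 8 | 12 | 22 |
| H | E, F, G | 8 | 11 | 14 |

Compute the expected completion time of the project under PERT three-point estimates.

40 weeks

te_A = (4 + 4·7 + 22)/6 = 54/6 = 9
te_B = (2 + 4·4 + 12)/6 = 30/6 = 5
te_C = (6 + 4·7 + 8)/6 = 42/6 = 7
te_D = (4 + 4·5 + 6)/6 = 30/6 = 5
te_E = (2 + 4·7 + 24)/6 = 54/6 = 9
te_F = (6 + 4·9 + 12)/6 = 54/6 = 9
te_G = (8 + 4·12 + 22)/6 = 78/6 = 13
te_H = (8 + 4·11 + 14)/6 = 66/6 = 11

Forward pass:
ES_A = 0; EF_A = 9
ES_B = 0; EF_B = 5
ES_C = max(EF_A=9, EF_B=5) = 9; EF_C = 9+7 = 16
ES_D = 5; EF_D = 5+5 = 10
ES_E = 5; EF_E = 5+9 = 14
ES_F = max(EF_B=5, EF_C=16) = 16; EF_F = 16+9 = 25
ES_G = max(EF_C=16, EF_D=10) = 16; EF_G = 16+13 = 29
ES_H = max(EF_E=14, EF_F=25, EF_G=29) = 29; EF_H = 29+11 = 40
Expected project duration μ = 40 weeks. Critical path: A → C → G → H.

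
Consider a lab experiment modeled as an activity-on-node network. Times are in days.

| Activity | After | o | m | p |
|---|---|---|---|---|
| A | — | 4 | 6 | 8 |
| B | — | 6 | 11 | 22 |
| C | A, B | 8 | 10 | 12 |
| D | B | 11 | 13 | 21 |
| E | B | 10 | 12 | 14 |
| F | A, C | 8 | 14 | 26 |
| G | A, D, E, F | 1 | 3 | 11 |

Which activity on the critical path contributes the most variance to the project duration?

te_A = (4 + 4·6 + 8)/6 = 36/6 = 6; σ²_A = ((8−4)/6)² = 0.444
te_B = (6 + 4·11 + 22)/6 = 72/6 = 12; σ²_B = ((22−6)/6)² = 7.111
te_C = (8 + 4·10 + 12)/6 = 60/6 = 10; σ²_C = ((12−8)/6)² = 0.444
te_D = (11 + 4·13 + 21)/6 = 84/6 = 14; σ²_D = ((21−11)/6)² = 2.778
te_E = (10 + 4·12 + 14)/6 = 72/6 = 12; σ²_E = ((14−10)/6)² = 0.444
te_F = (8 + 4·14 + 26)/6 = 90/6 = 15; σ²_F = ((26−8)/6)² = 9.000
te_G = (1 + 4·3 + 11)/6 = 24/6 = 4; σ²_G = ((11−1)/6)² = 2.778

Forward pass:
ES_A = 0; EF_A = 6
ES_B = 0; EF_B = 12
ES_C = max(EF_A=6, EF_B=12) = 12; EF_C = 12+10 = 22
ES_D = 12; EF_D = 12+14 = 26
ES_E = 12; EF_E = 12+12 = 24
ES_F = max(EF_A=6, EF_C=22) = 22; EF_F = 22+15 = 37
ES_G = max(EF_A=6, EF_D=26, EF_E=24, EF_F=37) = 37; EF_G = 37+4 = 41
Expected project duration μ = 41 days. Critical path: B → C → F → G.

Variances on critical path: σ²_B=7.111, σ²_C=0.444, σ²_F=9.000, σ²_G=2.778.
Largest is σ²_F = 9.000.

F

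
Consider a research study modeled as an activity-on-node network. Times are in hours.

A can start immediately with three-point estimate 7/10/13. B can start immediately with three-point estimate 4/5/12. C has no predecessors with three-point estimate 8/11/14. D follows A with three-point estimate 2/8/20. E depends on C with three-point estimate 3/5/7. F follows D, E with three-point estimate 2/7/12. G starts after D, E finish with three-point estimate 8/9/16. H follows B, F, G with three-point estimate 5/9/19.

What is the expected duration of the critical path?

39 hours

te_A = (7 + 4·10 + 13)/6 = 60/6 = 10
te_B = (4 + 4·5 + 12)/6 = 36/6 = 6
te_C = (8 + 4·11 + 14)/6 = 66/6 = 11
te_D = (2 + 4·8 + 20)/6 = 54/6 = 9
te_E = (3 + 4·5 + 7)/6 = 30/6 = 5
te_F = (2 + 4·7 + 12)/6 = 42/6 = 7
te_G = (8 + 4·9 + 16)/6 = 60/6 = 10
te_H = (5 + 4·9 + 19)/6 = 60/6 = 10

Forward pass:
ES_A = 0; EF_A = 10
ES_B = 0; EF_B = 6
ES_C = 0; EF_C = 11
ES_D = 10; EF_D = 10+9 = 19
ES_E = 11; EF_E = 11+5 = 16
ES_F = max(EF_D=19, EF_E=16) = 19; EF_F = 19+7 = 26
ES_G = max(EF_D=19, EF_E=16) = 19; EF_G = 19+10 = 29
ES_H = max(EF_B=6, EF_F=26, EF_G=29) = 29; EF_H = 29+10 = 39
Expected project duration μ = 39 hours. Critical path: A → D → G → H.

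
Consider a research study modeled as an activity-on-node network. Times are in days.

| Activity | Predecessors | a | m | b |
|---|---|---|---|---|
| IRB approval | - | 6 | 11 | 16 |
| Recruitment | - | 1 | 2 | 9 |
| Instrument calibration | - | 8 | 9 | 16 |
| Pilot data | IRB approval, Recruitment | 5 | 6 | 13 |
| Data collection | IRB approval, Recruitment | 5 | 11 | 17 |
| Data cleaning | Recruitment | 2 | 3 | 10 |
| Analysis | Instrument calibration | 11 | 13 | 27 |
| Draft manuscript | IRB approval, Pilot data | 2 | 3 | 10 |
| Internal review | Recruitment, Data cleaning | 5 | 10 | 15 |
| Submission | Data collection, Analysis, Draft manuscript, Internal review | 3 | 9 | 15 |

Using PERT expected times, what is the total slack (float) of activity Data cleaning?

8 days

te_IRB approval = (6 + 4·11 + 16)/6 = 66/6 = 11
te_Recruitment = (1 + 4·2 + 9)/6 = 18/6 = 3
te_Instrument calibration = (8 + 4·9 + 16)/6 = 60/6 = 10
te_Pilot data = (5 + 4·6 + 13)/6 = 42/6 = 7
te_Data collection = (5 + 4·11 + 17)/6 = 66/6 = 11
te_Data cleaning = (2 + 4·3 + 10)/6 = 24/6 = 4
te_Analysis = (11 + 4·13 + 27)/6 = 90/6 = 15
te_Draft manuscript = (2 + 4·3 + 10)/6 = 24/6 = 4
te_Internal review = (5 + 4·10 + 15)/6 = 60/6 = 10
te_Submission = (3 + 4·9 + 15)/6 = 54/6 = 9

Forward pass:
ES_IRB approval = 0; EF_IRB approval = 11
ES_Recruitment = 0; EF_Recruitment = 3
ES_Instrument calibration = 0; EF_Instrument calibration = 10
ES_Pilot data = max(EF_IRB approval=11, EF_Recruitment=3) = 11; EF_Pilot data = 11+7 = 18
ES_Data collection = max(EF_IRB approval=11, EF_Recruitment=3) = 11; EF_Data collection = 11+11 = 22
ES_Data cleaning = 3; EF_Data cleaning = 3+4 = 7
ES_Analysis = 10; EF_Analysis = 10+15 = 25
ES_Draft manuscript = max(EF_IRB approval=11, EF_Pilot data=18) = 18; EF_Draft manuscript = 18+4 = 22
ES_Internal review = max(EF_Recruitment=3, EF_Data cleaning=7) = 7; EF_Internal review = 7+10 = 17
ES_Submission = max(EF_Data collection=22, EF_Analysis=25, EF_Draft manuscript=22, EF_Internal review=17) = 25; EF_Submission = 25+9 = 34
Expected project duration μ = 34 days. Critical path: Instrument calibration → Analysis → Submission.

Backward pass:
LF_Submission = 34; LS_Submission = 34−9 = 25
LF_Internal review = LS_Submission = 25; LS_Internal review = 25−10 = 15
LF_Draft manuscript = LS_Submission = 25; LS_Draft manuscript = 25−4 = 21
LF_Analysis = LS_Submission = 25; LS_Analysis = 25−15 = 10
LF_Data cleaning = LS_Internal review = 15; LS_Data cleaning = 15−4 = 11
LF_Data collection = LS_Submission = 25; LS_Data collection = 25−11 = 14
LF_Pilot data = LS_Draft manuscript = 21; LS_Pilot data = 21−7 = 14
LF_Instrument calibration = LS_Analysis = 10; LS_Instrument calibration = 10−10 = 0
LF_Recruitment = min(LS_Pilot data=14, LS_Data collection=14, LS_Data cleaning=11, LS_Internal review=15) = 11; LS_Recruitment = 11−3 = 8
LF_IRB approval = min(LS_Pilot data=14, LS_Data collection=14, LS_Draft manuscript=21) = 14; LS_IRB approval = 14−11 = 3
Slack_Data cleaning = LS_Data cleaning − ES_Data cleaning = 11 − 3 = 8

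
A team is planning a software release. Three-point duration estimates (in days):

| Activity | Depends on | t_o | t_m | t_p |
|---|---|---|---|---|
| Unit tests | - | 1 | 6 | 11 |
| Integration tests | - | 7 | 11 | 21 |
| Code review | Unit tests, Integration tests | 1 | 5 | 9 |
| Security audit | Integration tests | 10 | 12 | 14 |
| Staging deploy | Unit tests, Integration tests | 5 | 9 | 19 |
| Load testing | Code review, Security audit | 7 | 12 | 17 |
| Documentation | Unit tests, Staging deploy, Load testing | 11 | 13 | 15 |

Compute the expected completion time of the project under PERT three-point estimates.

te_Unit tests = (1 + 4·6 + 11)/6 = 36/6 = 6
te_Integration tests = (7 + 4·11 + 21)/6 = 72/6 = 12
te_Code review = (1 + 4·5 + 9)/6 = 30/6 = 5
te_Security audit = (10 + 4·12 + 14)/6 = 72/6 = 12
te_Staging deploy = (5 + 4·9 + 19)/6 = 60/6 = 10
te_Load testing = (7 + 4·12 + 17)/6 = 72/6 = 12
te_Documentation = (11 + 4·13 + 15)/6 = 78/6 = 13

Forward pass:
ES_Unit tests = 0; EF_Unit tests = 6
ES_Integration tests = 0; EF_Integration tests = 12
ES_Code review = max(EF_Unit tests=6, EF_Integration tests=12) = 12; EF_Code review = 12+5 = 17
ES_Security audit = 12; EF_Security audit = 12+12 = 24
ES_Staging deploy = max(EF_Unit tests=6, EF_Integration tests=12) = 12; EF_Staging deploy = 12+10 = 22
ES_Load testing = max(EF_Code review=17, EF_Security audit=24) = 24; EF_Load testing = 24+12 = 36
ES_Documentation = max(EF_Unit tests=6, EF_Staging deploy=22, EF_Load testing=36) = 36; EF_Documentation = 36+13 = 49
Expected project duration μ = 49 days. Critical path: Integration tests → Security audit → Load testing → Documentation.

49 days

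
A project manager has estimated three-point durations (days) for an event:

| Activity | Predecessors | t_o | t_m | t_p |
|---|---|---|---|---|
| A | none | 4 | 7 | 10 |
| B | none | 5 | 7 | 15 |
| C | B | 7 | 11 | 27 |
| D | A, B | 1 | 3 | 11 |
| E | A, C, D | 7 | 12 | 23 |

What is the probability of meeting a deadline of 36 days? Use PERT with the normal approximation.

te_A = (4 + 4·7 + 10)/6 = 42/6 = 7; σ²_A = ((10−4)/6)² = 1.000
te_B = (5 + 4·7 + 15)/6 = 48/6 = 8; σ²_B = ((15−5)/6)² = 2.778
te_C = (7 + 4·11 + 27)/6 = 78/6 = 13; σ²_C = ((27−7)/6)² = 11.111
te_D = (1 + 4·3 + 11)/6 = 24/6 = 4; σ²_D = ((11−1)/6)² = 2.778
te_E = (7 + 4·12 + 23)/6 = 78/6 = 13; σ²_E = ((23−7)/6)² = 7.111

Forward pass:
ES_A = 0; EF_A = 7
ES_B = 0; EF_B = 8
ES_C = 8; EF_C = 8+13 = 21
ES_D = max(EF_A=7, EF_B=8) = 8; EF_D = 8+4 = 12
ES_E = max(EF_A=7, EF_C=21, EF_D=12) = 21; EF_E = 21+13 = 34
Expected project duration μ = 34 days. Critical path: B → C → E.

Variance along critical path = 2.778 + 11.111 + 7.111 = 21.000; σ = √21.000 = 4.583 days.
Z = (36 − 34) / 4.583 = 0.436
P(T ≤ 36) = Φ(0.436) ≈ 0.669

0.669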